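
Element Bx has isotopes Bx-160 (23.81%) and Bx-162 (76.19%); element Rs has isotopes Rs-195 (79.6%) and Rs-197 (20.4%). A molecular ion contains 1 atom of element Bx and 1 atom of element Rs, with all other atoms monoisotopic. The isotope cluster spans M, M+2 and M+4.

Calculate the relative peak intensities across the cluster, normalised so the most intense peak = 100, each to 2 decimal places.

28.93 : 100.00 : 23.73

Element Bx pattern (n=1): 0.2381 : 0.7619
Element Rs pattern (n=1): 0.7960 : 0.2040
Convolve the two distributions (both contribute in 2-u steps):
  M: 0.2381×0.7960 = 0.189528
  M+2: 0.2381×0.2040 + 0.7619×0.7960 = 0.655045
  M+4: 0.7619×0.2040 = 0.155428
Scale to base peak (0.655045) = 100: 28.93 : 100.00 : 23.73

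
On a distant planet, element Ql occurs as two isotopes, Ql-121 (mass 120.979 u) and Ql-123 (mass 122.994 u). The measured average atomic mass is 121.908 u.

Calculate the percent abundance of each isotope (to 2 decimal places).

Let x be the fractional abundance of Ql-121; then Ql-123 has abundance 1 − x.
120.979·x + 122.994·(1 − x) = 121.908
(120.979 − 122.994)·x = 121.908 − 122.994
x = -1.086 / -2.015 = 0.53896 → 53.90% Ql-121, 46.10% Ql-123.

Ql-121: 53.90%, Ql-123: 46.10%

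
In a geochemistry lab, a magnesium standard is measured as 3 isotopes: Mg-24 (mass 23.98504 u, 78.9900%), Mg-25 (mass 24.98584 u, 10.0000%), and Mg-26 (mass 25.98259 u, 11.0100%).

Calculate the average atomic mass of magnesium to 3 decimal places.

24.305 u

Ar = Σ fᵢ·mᵢ = 0.789900 × 23.98504 + 0.100000 × 24.98584 + 0.110100 × 25.98259
= 18.945783 + 2.498584 + 2.860683 = 24.305050 u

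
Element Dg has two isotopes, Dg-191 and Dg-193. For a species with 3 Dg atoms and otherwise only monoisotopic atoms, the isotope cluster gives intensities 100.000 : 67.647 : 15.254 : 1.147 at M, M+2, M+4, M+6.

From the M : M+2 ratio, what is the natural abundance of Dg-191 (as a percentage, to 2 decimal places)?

Let p = fractional abundance of Dg-191. I(M+2)/I(M) = [C(3,1)·p^2·(1−p)] / p^3 = 3·(1−p)/p = 67.647/100.000 = 0.6765
(1−p)/p = 0.6765/3 = 0.2255  ⇒  p = 1/(1 + 0.2255) = 0.8160
Dg-191: 81.60%, Dg-193: 18.40%.

81.60%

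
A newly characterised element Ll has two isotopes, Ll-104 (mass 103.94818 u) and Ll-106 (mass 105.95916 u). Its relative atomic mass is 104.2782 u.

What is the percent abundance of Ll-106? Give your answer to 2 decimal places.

Writing the weighted mean with unknown fraction x of Ll-104:
103.94818·x + 105.95916·(1 − x) = 104.2782
(103.94818 − 105.95916)·x = 104.2782 − 105.95916
x = -1.68096 / -2.01098 = 0.83589 → 83.59% Ll-104, 16.41% Ll-106.

16.41%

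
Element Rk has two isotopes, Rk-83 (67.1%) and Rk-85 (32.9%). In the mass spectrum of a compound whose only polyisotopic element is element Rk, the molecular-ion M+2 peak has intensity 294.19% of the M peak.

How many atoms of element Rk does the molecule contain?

6

With n Rk atoms, P(M+2)/P(M) = C(n,1)·p^(n−1)q / p^n = n·q/p = n · 0.329/0.671.
n = 2.9419 × 0.671/0.329 = 6.00 ≈ 6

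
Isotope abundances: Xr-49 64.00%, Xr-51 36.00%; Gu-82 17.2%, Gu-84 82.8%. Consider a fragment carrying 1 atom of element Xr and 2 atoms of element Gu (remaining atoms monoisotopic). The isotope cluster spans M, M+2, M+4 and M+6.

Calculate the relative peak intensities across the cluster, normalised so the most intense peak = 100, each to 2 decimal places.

3.50 : 35.64 : 100.00 : 45.59

Element Xr pattern (n=1): 0.6400 : 0.3600
Element Gu pattern (n=2): 0.029584 : 0.284832 : 0.685584
Convolve the two distributions (both contribute in 2-u steps):
  M: 0.6400×0.029584 = 0.018934
  M+2: 0.6400×0.284832 + 0.3600×0.029584 = 0.192943
  M+4: 0.6400×0.685584 + 0.3600×0.284832 = 0.541313
  M+6: 0.3600×0.685584 = 0.246810
Scale to base peak (0.541313) = 100: 3.50 : 35.64 : 100.00 : 45.59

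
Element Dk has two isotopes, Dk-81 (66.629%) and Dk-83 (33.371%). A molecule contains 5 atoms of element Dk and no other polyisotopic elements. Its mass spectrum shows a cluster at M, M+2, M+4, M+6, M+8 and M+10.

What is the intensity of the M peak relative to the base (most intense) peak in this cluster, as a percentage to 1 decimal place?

(0.66629 + 0.33371)^5 gives M 0.1313, M+2 0.3288, M+4 0.3294, M+6 0.1650, M+8 0.0413, M+10 0.0041; the largest is M+4.
P(M+4) = C(5,2) × 0.66629^3 × 0.33371^2 = 10 × 0.29579436 × 0.11136236 = 0.329404 (base)
P(M) = C(5,0) × 0.66629^5 × 0.33371^0 = 1 × 0.13131565 × 1.0000 = 0.131316
Relative intensity = 0.131316 / 0.329404 × 100 = 39.9

39.9%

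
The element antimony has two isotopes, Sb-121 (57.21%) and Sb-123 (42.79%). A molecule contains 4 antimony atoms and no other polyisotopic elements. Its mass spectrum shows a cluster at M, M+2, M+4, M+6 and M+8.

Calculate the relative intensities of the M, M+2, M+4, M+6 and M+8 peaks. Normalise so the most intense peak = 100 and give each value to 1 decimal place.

29.8 : 89.1 : 100.0 : 49.9 : 9.3

Expanding (0.5721 + 0.4279)^4:
P(M) = 0.5721^4 = 0.107124
P(M+2) = 4 × 0.5721^3 × 0.4279^1 = 0.320493
P(M+4) = 6 × 0.5721^2 × 0.4279^2 = 0.359567
P(M+6) = 4 × 0.5721^1 × 0.4279^3 = 0.179291
P(M+8) = 0.4279^4 = 0.033525
The M+4 peak is largest (0.359567); scaling to 100 gives 29.8 : 89.1 : 100.0 : 49.9 : 9.3.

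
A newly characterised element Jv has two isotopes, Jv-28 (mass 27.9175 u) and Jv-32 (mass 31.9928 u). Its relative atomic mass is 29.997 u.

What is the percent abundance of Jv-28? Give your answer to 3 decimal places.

With x = fraction of Jv-28 (so Jv-32 is 1 − x):
27.9175·x + 31.9928·(1 − x) = 29.997
(27.9175 − 31.9928)·x = 29.997 − 31.9928
x = -1.9958 / -4.0753 = 0.48973 → 48.973% Jv-28, 51.027% Jv-32.

48.973%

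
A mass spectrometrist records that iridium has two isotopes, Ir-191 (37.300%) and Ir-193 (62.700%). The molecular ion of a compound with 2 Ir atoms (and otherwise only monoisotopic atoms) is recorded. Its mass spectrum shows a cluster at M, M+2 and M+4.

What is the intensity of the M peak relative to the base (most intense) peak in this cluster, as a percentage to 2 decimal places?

(0.37300 + 0.62700)^2 gives M 0.1391, M+2 0.4677, M+4 0.3931; the largest is M+2.
P(M+2) = C(2,1) × 0.37300^1 × 0.62700^1 = 2 × 0.3730 × 0.6270 = 0.467742 (base)
P(M) = C(2,0) × 0.37300^2 × 0.62700^0 = 1 × 0.139129 × 1.0000 = 0.139129
Relative intensity = 0.139129 / 0.467742 × 100 = 29.74

29.74%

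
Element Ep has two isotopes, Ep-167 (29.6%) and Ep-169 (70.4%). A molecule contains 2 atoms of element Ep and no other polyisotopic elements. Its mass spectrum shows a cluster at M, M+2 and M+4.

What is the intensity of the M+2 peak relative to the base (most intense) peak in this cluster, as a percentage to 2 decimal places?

84.09%

Term probabilities: M 0.0876, M+2 0.4168, M+4 0.4956. Base peak = M+4.
P(M+4) = C(2,2) × 0.296^0 × 0.704^2 = 1 × 1.0000 × 0.495616 = 0.495616 (base)
P(M+2) = C(2,1) × 0.296^1 × 0.704^1 = 2 × 0.2960 × 0.7040 = 0.416768
Relative intensity = 0.416768 / 0.495616 × 100 = 84.09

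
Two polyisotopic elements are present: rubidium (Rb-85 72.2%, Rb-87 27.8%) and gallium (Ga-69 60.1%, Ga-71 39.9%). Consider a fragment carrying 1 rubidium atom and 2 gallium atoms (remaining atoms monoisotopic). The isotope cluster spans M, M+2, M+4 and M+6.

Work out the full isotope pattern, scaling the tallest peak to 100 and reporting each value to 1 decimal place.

Rubidium pattern (n=1): 0.7220 : 0.2780
Gallium pattern (n=2): 0.361201 : 0.479598 : 0.159201
Convolve the two distributions (both contribute in 2-u steps):
  M: 0.7220×0.361201 = 0.260787
  M+2: 0.7220×0.479598 + 0.2780×0.361201 = 0.446684
  M+4: 0.7220×0.159201 + 0.2780×0.479598 = 0.248271
  M+6: 0.2780×0.159201 = 0.044258
Scale to base peak (0.446684) = 100: 58.4 : 100.0 : 55.6 : 9.9

58.4 : 100.0 : 55.6 : 9.9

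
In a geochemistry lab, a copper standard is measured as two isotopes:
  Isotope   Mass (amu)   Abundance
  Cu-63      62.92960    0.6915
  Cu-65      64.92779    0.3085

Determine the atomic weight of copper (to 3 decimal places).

The abundance-weighted mean is 0.6915 × 62.92960 + 0.3085 × 64.92779
= 43.515818 + 20.030223 = 63.546041 amu

63.546 amu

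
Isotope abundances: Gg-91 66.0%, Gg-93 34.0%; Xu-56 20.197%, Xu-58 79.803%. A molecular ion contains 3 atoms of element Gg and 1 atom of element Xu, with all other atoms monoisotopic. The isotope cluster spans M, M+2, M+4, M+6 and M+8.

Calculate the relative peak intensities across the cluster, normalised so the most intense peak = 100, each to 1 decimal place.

14.5 : 79.6 : 100.0 : 47.6 : 7.8

Element Gg pattern (n=3): 0.287496 : 0.444312 : 0.228888 : 0.039304
Element Xu pattern (n=1): 0.20197 : 0.79803
Convolve the two distributions (both contribute in 2-u steps):
  M: 0.287496×0.20197 = 0.058066
  M+2: 0.287496×0.79803 + 0.444312×0.20197 = 0.319168
  M+4: 0.444312×0.79803 + 0.228888×0.20197 = 0.400803
  M+6: 0.228888×0.79803 + 0.039304×0.20197 = 0.190598
  M+8: 0.039304×0.79803 = 0.031366
Scale to base peak (0.400803) = 100: 14.5 : 79.6 : 100.0 : 47.6 : 7.8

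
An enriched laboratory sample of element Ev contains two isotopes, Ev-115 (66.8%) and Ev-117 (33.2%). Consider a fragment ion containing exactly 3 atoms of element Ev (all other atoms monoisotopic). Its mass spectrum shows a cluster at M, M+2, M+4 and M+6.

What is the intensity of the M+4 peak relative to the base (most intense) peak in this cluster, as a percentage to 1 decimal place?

(0.668 + 0.332)^3 gives M 0.2981, M+2 0.4444, M+4 0.2209, M+6 0.0366; the largest is M+2.
P(M+2) = C(3,1) × 0.668^2 × 0.332^1 = 3 × 0.446224 × 0.3320 = 0.444439 (base)
P(M+4) = C(3,2) × 0.668^1 × 0.332^2 = 3 × 0.6680 × 0.110224 = 0.220889
Relative intensity = 0.220889 / 0.444439 × 100 = 49.7

49.7%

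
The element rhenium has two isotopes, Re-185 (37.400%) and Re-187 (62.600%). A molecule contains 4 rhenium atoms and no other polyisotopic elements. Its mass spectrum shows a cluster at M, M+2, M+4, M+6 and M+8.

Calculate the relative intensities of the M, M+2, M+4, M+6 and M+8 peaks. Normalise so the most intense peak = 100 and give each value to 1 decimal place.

The 4 Re atoms are independent, so intensities follow the terms of (0.37400 + 0.62600)^4.
P(M) = 0.37400^4 = 0.019565
P(M+2) = 4 × 0.37400^3 × 0.62600^1 = 0.130993
P(M+4) = 6 × 0.37400^2 × 0.62600^2 = 0.328884
P(M+6) = 4 × 0.37400^1 × 0.62600^3 = 0.366990
P(M+8) = 0.62600^4 = 0.153567
The M+6 peak is largest (0.366990); scaling to 100 gives 5.3 : 35.7 : 89.6 : 100.0 : 41.8.

5.3 : 35.7 : 89.6 : 100.0 : 41.8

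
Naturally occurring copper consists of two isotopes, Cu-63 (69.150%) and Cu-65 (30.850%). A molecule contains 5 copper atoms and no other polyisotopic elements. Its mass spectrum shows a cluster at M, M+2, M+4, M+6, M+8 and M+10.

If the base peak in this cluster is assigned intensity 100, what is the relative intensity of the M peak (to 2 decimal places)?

(0.69150 + 0.30850)^5 gives M 0.1581, M+2 0.3527, M+4 0.3147, M+6 0.1404, M+8 0.0313, M+10 0.0028; the largest is M+2.
P(M+2) = C(5,1) × 0.69150^4 × 0.30850^1 = 5 × 0.2286487 × 0.3085 = 0.352691 (base)
P(M) = C(5,0) × 0.69150^5 × 0.30850^0 = 1 × 0.15811058 × 1.0000 = 0.158111
Relative intensity = 0.158111 / 0.352691 × 100 = 44.83

44.83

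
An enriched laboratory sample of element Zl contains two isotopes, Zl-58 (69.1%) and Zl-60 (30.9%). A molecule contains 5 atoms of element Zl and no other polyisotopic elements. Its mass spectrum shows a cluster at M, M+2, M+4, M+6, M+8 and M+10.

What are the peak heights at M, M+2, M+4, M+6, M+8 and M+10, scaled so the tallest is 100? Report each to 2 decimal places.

44.72 : 100.00 : 89.44 : 39.99 : 8.94 : 0.80

Expanding (0.691 + 0.309)^5:
P(M) = 0.691^5 = 0.157540
P(M+2) = 5 × 0.691^4 × 0.309^1 = 0.352242
P(M+4) = 10 × 0.691^3 × 0.309^2 = 0.315029
P(M+6) = 10 × 0.691^2 × 0.309^3 = 0.140874
P(M+8) = 5 × 0.691^1 × 0.309^4 = 0.031498
P(M+10) = 0.309^5 = 0.002817
The M+2 peak is largest (0.352242); scaling to 100 gives 44.72 : 100.00 : 89.44 : 39.99 : 8.94 : 0.80.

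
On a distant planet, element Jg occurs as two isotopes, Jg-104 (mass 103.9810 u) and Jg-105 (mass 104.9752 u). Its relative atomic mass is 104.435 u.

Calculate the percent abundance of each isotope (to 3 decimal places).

Let x be the fractional abundance of Jg-104; then Jg-105 has abundance 1 − x.
103.9810·x + 104.9752·(1 − x) = 104.435
(103.9810 − 104.9752)·x = 104.435 − 104.9752
x = -0.5402 / -0.9942 = 0.54335 → 54.335% Jg-104, 45.665% Jg-105.

Jg-104: 54.335%, Jg-105: 45.665%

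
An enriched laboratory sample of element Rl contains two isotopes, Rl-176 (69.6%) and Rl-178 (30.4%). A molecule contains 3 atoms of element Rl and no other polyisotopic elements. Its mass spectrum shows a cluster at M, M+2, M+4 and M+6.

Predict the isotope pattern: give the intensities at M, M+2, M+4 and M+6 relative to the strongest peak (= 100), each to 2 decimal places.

Expanding (0.696 + 0.304)^3:
P(M) = 0.696^3 = 0.337154
P(M+2) = 3 × 0.696^2 × 0.304^1 = 0.441787
P(M+4) = 3 × 0.696^1 × 0.304^2 = 0.192965
P(M+6) = 0.304^3 = 0.028094
The M+2 peak is largest (0.441787); scaling to 100 gives 76.32 : 100.00 : 43.68 : 6.36.

76.32 : 100.00 : 43.68 : 6.36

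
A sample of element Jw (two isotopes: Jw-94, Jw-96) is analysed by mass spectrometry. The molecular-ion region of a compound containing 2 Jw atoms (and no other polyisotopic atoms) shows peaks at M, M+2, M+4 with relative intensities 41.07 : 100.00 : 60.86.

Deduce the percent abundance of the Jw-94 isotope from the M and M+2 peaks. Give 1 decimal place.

45.1%

Write p for the Jw-94 fraction. I(M+2)/I(M) = [C(2,1)·p^1·(1−p)] / p^2 = 2·(1−p)/p = 100.00/41.07 = 2.4349
(1−p)/p = 2.4349/2 = 1.2174  ⇒  p = 1/(1 + 1.2174) = 0.4510
Jw-94: 45.1%, Jw-96: 54.9%.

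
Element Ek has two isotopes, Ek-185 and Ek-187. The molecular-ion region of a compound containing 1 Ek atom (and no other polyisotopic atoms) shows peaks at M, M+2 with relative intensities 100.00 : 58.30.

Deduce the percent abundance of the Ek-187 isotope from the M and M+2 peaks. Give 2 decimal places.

36.83%

If p is the fraction of Ek that is Ek-185, then I(M+2)/I(M) = [C(1,1)·p^0·(1−p)] / p^1 = 1·(1−p)/p = 58.30/100.00 = 0.5830
(1−p)/p = 0.5830/1 = 0.5830  ⇒  p = 1/(1 + 0.5830) = 0.6317
Ek-185: 63.17%, Ek-187: 36.83%.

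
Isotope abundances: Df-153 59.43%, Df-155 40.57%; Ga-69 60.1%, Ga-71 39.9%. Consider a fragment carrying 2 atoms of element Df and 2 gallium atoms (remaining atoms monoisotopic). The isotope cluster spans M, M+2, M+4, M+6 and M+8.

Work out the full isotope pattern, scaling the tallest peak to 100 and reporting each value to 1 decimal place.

36.8 : 99.0 : 100.0 : 44.9 : 7.6

Element Df pattern (n=2): 0.35319249 : 0.48221502 : 0.16459249
Gallium pattern (n=2): 0.361201 : 0.479598 : 0.159201
Convolve the two distributions (both contribute in 2-u steps):
  M: 0.35319249×0.361201 = 0.127573
  M+2: 0.35319249×0.479598 + 0.48221502×0.361201 = 0.343567
  M+4: 0.35319249×0.159201 + 0.48221502×0.479598 + 0.16459249×0.361201 = 0.346949
  M+6: 0.48221502×0.159201 + 0.16459249×0.479598 = 0.155707
  M+8: 0.16459249×0.159201 = 0.026203
Scale to base peak (0.346949) = 100: 36.8 : 99.0 : 100.0 : 44.9 : 7.6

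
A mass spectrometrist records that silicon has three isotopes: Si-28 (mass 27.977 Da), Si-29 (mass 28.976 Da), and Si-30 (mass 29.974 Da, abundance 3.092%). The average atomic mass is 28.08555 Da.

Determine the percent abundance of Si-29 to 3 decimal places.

Let x and y be the fractions of Si-28 and Si-29. Then x + y = 1 − 0.03092 = 0.96908 and 27.977x + 28.976y = 28.08555 − 0.03092×29.974 = 27.15875392.
Substituting: 27.977x + 28.976(0.96908 − x) = 27.15875392
(27.977 − 28.976)x = -0.92130816  ⇒  x = 0.92223, y = 0.04685
Si-28: 92.223%, Si-29: 4.685%.

4.685%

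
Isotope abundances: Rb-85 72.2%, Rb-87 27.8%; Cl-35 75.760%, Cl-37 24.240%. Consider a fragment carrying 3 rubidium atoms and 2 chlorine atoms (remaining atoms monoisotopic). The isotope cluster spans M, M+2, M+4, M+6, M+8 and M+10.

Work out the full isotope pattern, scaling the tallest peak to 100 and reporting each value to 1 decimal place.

55.7 : 100.0 : 71.7 : 25.6 : 4.6 : 0.3

Rubidium pattern (n=3): 0.37636705 : 0.43475086 : 0.16739714 : 0.02148495
Chlorine pattern (n=2): 0.57395776 : 0.36728448 : 0.05875776
Convolve the two distributions (both contribute in 2-u steps):
  M: 0.37636705×0.57395776 = 0.216019
  M+2: 0.37636705×0.36728448 + 0.43475086×0.57395776 = 0.387762
  M+4: 0.37636705×0.05875776 + 0.43475086×0.36728448 + 0.16739714×0.57395776 = 0.277871
  M+6: 0.43475086×0.05875776 + 0.16739714×0.36728448 + 0.02148495×0.57395776 = 0.099359
  M+8: 0.16739714×0.05875776 + 0.02148495×0.36728448 = 0.017727
  M+10: 0.02148495×0.05875776 = 0.001262
Scale to base peak (0.387762) = 100: 55.7 : 100.0 : 71.7 : 25.6 : 4.6 : 0.3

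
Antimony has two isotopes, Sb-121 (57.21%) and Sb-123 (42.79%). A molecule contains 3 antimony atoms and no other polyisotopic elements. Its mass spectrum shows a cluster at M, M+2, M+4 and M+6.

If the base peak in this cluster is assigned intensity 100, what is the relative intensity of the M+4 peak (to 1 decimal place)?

(0.5721 + 0.4279)^3 gives M 0.1872, M+2 0.4202, M+4 0.3143, M+6 0.0783; the largest is M+2.
P(M+2) = C(3,1) × 0.5721^2 × 0.4279^1 = 3 × 0.32729841 × 0.4279 = 0.420153 (base)
P(M+4) = C(3,2) × 0.5721^1 × 0.4279^2 = 3 × 0.5721 × 0.18309841 = 0.314252
Relative intensity = 0.314252 / 0.420153 × 100 = 74.8

74.8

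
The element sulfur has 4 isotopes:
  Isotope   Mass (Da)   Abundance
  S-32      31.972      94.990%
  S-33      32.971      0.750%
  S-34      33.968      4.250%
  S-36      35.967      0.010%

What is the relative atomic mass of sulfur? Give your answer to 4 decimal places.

32.0647 Da

Ar = Σ fᵢ·mᵢ = 0.94990 × 31.972 + 0.00750 × 32.971 + 0.04250 × 33.968 + 0.00010 × 35.967
= 30.37020 + 0.24728 + 1.44364 + 0.00360 = 32.06472 Da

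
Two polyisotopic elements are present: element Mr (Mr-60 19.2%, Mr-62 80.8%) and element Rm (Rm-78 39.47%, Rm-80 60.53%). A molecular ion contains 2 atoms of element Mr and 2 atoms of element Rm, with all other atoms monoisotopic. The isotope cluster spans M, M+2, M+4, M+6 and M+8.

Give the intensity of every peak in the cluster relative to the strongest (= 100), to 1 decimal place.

Element Mr pattern (n=2): 0.036864 : 0.310272 : 0.652864
Element Rm pattern (n=2): 0.15578809 : 0.47782382 : 0.36638809
Convolve the two distributions (both contribute in 2-u steps):
  M: 0.036864×0.15578809 = 0.005743
  M+2: 0.036864×0.47782382 + 0.310272×0.15578809 = 0.065951
  M+4: 0.036864×0.36638809 + 0.310272×0.47782382 + 0.652864×0.15578809 = 0.263470
  M+6: 0.310272×0.36638809 + 0.652864×0.47782382 = 0.425634
  M+8: 0.652864×0.36638809 = 0.239202
Scale to base peak (0.425634) = 100: 1.3 : 15.5 : 61.9 : 100.0 : 56.2

1.3 : 15.5 : 61.9 : 100.0 : 56.2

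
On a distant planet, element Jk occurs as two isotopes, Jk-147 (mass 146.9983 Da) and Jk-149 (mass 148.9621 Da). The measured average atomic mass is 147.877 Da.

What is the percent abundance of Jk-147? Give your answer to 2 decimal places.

Writing the weighted mean with unknown fraction x of Jk-147:
146.9983·x + 148.9621·(1 − x) = 147.877
(146.9983 − 148.9621)·x = 147.877 − 148.9621
x = -1.0851 / -1.9638 = 0.55255 → 55.26% Jk-147, 44.74% Jk-149.

55.26%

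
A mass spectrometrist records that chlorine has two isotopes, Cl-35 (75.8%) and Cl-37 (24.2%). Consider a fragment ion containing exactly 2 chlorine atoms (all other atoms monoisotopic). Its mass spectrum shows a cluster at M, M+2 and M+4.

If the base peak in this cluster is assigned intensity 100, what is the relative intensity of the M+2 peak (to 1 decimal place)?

Binomial terms of (0.758 + 0.242)^2: M 0.5746, M+2 0.3669, M+4 0.0586 → M is the base peak.
P(M) = C(2,0) × 0.758^2 × 0.242^0 = 1 × 0.574564 × 1.0000 = 0.574564 (base)
P(M+2) = C(2,1) × 0.758^1 × 0.242^1 = 2 × 0.7580 × 0.2420 = 0.366872
Relative intensity = 0.366872 / 0.574564 × 100 = 63.9

63.9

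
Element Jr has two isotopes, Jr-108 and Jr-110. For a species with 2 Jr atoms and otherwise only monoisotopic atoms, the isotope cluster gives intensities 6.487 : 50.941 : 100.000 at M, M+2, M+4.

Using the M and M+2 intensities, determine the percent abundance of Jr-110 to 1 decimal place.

79.7%

Let p = fractional abundance of Jr-108. I(M+2)/I(M) = [C(2,1)·p^1·(1−p)] / p^2 = 2·(1−p)/p = 50.941/6.487 = 7.8528
(1−p)/p = 7.8528/2 = 3.9264  ⇒  p = 1/(1 + 3.9264) = 0.2030
Jr-108: 20.3%, Jr-110: 79.7%.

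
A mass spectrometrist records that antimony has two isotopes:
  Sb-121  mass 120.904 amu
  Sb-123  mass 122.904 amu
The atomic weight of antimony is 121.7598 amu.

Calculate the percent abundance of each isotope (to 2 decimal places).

Writing the weighted mean with unknown fraction x of Sb-121:
120.904·x + 122.904·(1 − x) = 121.7598
(120.904 − 122.904)·x = 121.7598 − 122.904
x = -1.1442 / -2.000 = 0.57210 → 57.21% Sb-121, 42.79% Sb-123.

Sb-121: 57.21%, Sb-123: 42.79%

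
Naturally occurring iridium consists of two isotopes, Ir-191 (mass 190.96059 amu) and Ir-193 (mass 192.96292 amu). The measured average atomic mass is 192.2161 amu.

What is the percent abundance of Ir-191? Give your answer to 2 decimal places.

37.30%

Writing the weighted mean with unknown fraction x of Ir-191:
190.96059·x + 192.96292·(1 − x) = 192.2161
(190.96059 − 192.96292)·x = 192.2161 − 192.96292
x = -0.74682 / -2.00233 = 0.37298 → 37.30% Ir-191, 62.70% Ir-193.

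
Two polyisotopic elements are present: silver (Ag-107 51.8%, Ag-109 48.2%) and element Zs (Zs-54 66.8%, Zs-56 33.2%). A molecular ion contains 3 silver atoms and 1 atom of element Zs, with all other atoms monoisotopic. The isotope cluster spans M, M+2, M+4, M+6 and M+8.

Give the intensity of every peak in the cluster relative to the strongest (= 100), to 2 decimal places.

Silver pattern (n=3): 0.13899183 : 0.3879965 : 0.3610315 : 0.11198017
Element Zs pattern (n=1): 0.6680 : 0.3320
Convolve the two distributions (both contribute in 2-u steps):
  M: 0.13899183×0.6680 = 0.092847
  M+2: 0.13899183×0.3320 + 0.3879965×0.6680 = 0.305327
  M+4: 0.3879965×0.3320 + 0.3610315×0.6680 = 0.369984
  M+6: 0.3610315×0.3320 + 0.11198017×0.6680 = 0.194665
  M+8: 0.11198017×0.3320 = 0.037177
Scale to base peak (0.369984) = 100: 25.09 : 82.52 : 100.00 : 52.61 : 10.05

25.09 : 82.52 : 100.00 : 52.61 : 10.05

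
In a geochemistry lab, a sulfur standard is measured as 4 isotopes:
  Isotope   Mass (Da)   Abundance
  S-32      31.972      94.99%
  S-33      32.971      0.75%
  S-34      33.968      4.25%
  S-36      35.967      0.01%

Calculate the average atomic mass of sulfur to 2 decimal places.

32.06 Da

The abundance-weighted mean is 0.9499 × 31.972 + 0.0075 × 32.971 + 0.0425 × 33.968 + 0.0001 × 35.967
= 30.3702 + 0.2473 + 1.4436 + 0.0036 = 32.0647 Da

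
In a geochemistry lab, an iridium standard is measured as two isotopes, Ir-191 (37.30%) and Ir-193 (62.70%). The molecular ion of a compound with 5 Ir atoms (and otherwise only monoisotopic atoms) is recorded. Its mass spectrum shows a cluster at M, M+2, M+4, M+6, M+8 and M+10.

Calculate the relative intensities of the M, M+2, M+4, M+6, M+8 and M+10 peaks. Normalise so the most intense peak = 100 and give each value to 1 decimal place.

2.1 : 17.7 : 59.5 : 100.0 : 84.0 : 28.3

Each Ir atom is independently Ir-191 (p = 0.3730) or Ir-193 (q = 0.6270); the cluster is the binomial expansion (p + q)^5.
P(M) = 0.3730^5 = 0.007220
P(M+2) = 5 × 0.3730^4 × 0.6270^1 = 0.060684
P(M+4) = 10 × 0.3730^3 × 0.6270^2 = 0.204015
P(M+6) = 10 × 0.3730^2 × 0.6270^3 = 0.342942
P(M+8) = 5 × 0.3730^1 × 0.6270^4 = 0.288237
P(M+10) = 0.6270^5 = 0.096903
The M+6 peak is largest (0.342942); scaling to 100 gives 2.1 : 17.7 : 59.5 : 100.0 : 84.0 : 28.3.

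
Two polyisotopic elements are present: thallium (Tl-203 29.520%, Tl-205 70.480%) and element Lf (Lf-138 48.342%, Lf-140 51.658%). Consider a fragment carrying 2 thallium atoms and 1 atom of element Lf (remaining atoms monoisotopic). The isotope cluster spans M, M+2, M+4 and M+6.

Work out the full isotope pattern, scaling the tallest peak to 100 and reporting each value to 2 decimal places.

9.26 : 54.09 : 100.00 : 56.39

Thallium pattern (n=2): 0.08714304 : 0.41611392 : 0.49674304
Element Lf pattern (n=1): 0.48342 : 0.51658
Convolve the two distributions (both contribute in 2-u steps):
  M: 0.08714304×0.48342 = 0.042127
  M+2: 0.08714304×0.51658 + 0.41611392×0.48342 = 0.246174
  M+4: 0.41611392×0.51658 + 0.49674304×0.48342 = 0.455092
  M+6: 0.49674304×0.51658 = 0.256608
Scale to base peak (0.455092) = 100: 9.26 : 54.09 : 100.00 : 56.39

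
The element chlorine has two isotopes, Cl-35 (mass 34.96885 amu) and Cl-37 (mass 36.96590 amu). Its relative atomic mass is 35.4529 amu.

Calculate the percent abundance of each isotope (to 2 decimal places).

Let x be the fractional abundance of Cl-35; then Cl-37 has abundance 1 − x.
34.96885·x + 36.96590·(1 − x) = 35.4529
(34.96885 − 36.96590)·x = 35.4529 − 36.96590
x = -1.51300 / -1.99705 = 0.75762 → 75.76% Cl-35, 24.24% Cl-37.

Cl-35: 75.76%, Cl-37: 24.24%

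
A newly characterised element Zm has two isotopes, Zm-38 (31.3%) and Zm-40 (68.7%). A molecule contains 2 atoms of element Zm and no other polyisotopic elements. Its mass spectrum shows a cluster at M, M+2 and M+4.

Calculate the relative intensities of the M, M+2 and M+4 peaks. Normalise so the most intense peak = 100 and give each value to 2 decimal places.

The 2 Zm atoms are independent, so intensities follow the terms of (0.313 + 0.687)^2.
P(M) = 0.313^2 = 0.097969
P(M+2) = 2 × 0.313^1 × 0.687^1 = 0.430062
P(M+4) = 0.687^2 = 0.471969
The M+4 peak is largest (0.471969); scaling to 100 gives 20.76 : 91.12 : 100.00.

20.76 : 91.12 : 100.00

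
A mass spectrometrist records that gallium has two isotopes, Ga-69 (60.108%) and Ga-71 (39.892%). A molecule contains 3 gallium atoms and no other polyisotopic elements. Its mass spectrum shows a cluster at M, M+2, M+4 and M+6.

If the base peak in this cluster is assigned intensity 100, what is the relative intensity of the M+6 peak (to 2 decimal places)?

14.68

Term probabilities: M 0.2172, M+2 0.4324, M+4 0.2870, M+6 0.0635. Base peak = M+2.
P(M+2) = C(3,1) × 0.60108^2 × 0.39892^1 = 3 × 0.36129717 × 0.39892 = 0.432386 (base)
P(M+6) = C(3,3) × 0.60108^0 × 0.39892^3 = 1 × 1.0000 × 0.063483 = 0.063483
Relative intensity = 0.063483 / 0.432386 × 100 = 14.68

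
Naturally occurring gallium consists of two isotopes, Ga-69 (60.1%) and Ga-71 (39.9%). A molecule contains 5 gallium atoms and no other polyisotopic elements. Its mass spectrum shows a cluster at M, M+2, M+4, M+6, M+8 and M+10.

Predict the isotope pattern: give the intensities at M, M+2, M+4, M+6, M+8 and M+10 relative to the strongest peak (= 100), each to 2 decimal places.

22.69 : 75.31 : 100.00 : 66.39 : 22.04 : 2.93

The 5 Ga atoms are independent, so intensities follow the terms of (0.601 + 0.399)^5.
P(M) = 0.601^5 = 0.078410
P(M+2) = 5 × 0.601^4 × 0.399^1 = 0.260280
P(M+4) = 10 × 0.601^3 × 0.399^2 = 0.345596
P(M+6) = 10 × 0.601^2 × 0.399^3 = 0.229439
P(M+8) = 5 × 0.601^1 × 0.399^4 = 0.076162
P(M+10) = 0.399^5 = 0.010113
The M+4 peak is largest (0.345596); scaling to 100 gives 22.69 : 75.31 : 100.00 : 66.39 : 22.04 : 2.93.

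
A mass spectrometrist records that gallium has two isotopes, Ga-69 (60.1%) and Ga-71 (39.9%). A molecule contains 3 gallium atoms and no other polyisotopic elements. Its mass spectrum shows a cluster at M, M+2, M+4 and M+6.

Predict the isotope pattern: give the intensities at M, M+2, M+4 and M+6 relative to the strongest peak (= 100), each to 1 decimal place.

Expanding (0.601 + 0.399)^3:
P(M) = 0.601^3 = 0.217082
P(M+2) = 3 × 0.601^2 × 0.399^1 = 0.432358
P(M+4) = 3 × 0.601^1 × 0.399^2 = 0.287039
P(M+6) = 0.399^3 = 0.063521
The M+2 peak is largest (0.432358); scaling to 100 gives 50.2 : 100.0 : 66.4 : 14.7.

50.2 : 100.0 : 66.4 : 14.7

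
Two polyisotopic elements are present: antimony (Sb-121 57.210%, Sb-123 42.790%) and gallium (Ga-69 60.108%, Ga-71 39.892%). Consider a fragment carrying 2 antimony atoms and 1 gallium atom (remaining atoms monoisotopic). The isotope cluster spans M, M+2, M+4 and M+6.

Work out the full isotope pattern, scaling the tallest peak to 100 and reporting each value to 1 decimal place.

46.3 : 100.0 : 71.9 : 17.2

Antimony pattern (n=2): 0.32729841 : 0.48960318 : 0.18309841
Gallium pattern (n=1): 0.60108 : 0.39892
Convolve the two distributions (both contribute in 2-u steps):
  M: 0.32729841×0.60108 = 0.196733
  M+2: 0.32729841×0.39892 + 0.48960318×0.60108 = 0.424857
  M+4: 0.48960318×0.39892 + 0.18309841×0.60108 = 0.305369
  M+6: 0.18309841×0.39892 = 0.073042
Scale to base peak (0.424857) = 100: 46.3 : 100.0 : 71.9 : 17.2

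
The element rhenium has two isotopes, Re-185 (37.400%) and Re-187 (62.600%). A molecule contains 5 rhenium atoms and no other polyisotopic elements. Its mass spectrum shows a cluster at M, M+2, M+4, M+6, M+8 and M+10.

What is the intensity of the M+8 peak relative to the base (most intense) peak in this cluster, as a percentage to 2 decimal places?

Binomial terms of (0.37400 + 0.62600)^5: M 0.0073, M+2 0.0612, M+4 0.2050, M+6 0.3431, M+8 0.2872, M+10 0.0961 → M+6 is the base peak.
P(M+6) = C(5,3) × 0.37400^2 × 0.62600^3 = 10 × 0.139876 × 0.24531438 = 0.343136 (base)
P(M+8) = C(5,4) × 0.37400^1 × 0.62600^4 = 5 × 0.3740 × 0.1535668 = 0.287170
Relative intensity = 0.287170 / 0.343136 × 100 = 83.69

83.69%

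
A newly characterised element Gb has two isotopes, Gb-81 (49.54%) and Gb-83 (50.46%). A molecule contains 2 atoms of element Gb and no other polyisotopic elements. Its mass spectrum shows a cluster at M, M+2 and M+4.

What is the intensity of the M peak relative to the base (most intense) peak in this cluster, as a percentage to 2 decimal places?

49.09%

Binomial terms of (0.4954 + 0.5046)^2: M 0.2454, M+2 0.5000, M+4 0.2546 → M+2 is the base peak.
P(M+2) = C(2,1) × 0.4954^1 × 0.5046^1 = 2 × 0.4954 × 0.5046 = 0.499958 (base)
P(M) = C(2,0) × 0.4954^2 × 0.5046^0 = 1 × 0.24542116 × 1.0000 = 0.245421
Relative intensity = 0.245421 / 0.499958 × 100 = 49.09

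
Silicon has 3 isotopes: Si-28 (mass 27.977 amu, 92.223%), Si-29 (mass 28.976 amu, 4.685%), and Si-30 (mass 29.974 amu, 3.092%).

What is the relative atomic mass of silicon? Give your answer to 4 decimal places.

The abundance-weighted mean is 0.92223 × 27.977 + 0.04685 × 28.976 + 0.03092 × 29.974
= 25.80123 + 1.35753 + 0.92680 = 28.08556 amu

28.0856 amu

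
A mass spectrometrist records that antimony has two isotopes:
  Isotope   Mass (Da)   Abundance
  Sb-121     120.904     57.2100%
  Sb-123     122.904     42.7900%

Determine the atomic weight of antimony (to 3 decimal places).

Ar = Σ fᵢ·mᵢ = 0.572100 × 120.904 + 0.427900 × 122.904
= 69.1692 + 52.5906 = 121.7598 Da

121.760 Da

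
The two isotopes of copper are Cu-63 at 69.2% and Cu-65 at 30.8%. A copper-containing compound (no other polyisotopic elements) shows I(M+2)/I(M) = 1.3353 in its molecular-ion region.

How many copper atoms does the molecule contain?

3

The M+2/M ratio from n Cu atoms is n · q/p = n · 0.308/0.692.
n = 1.3353 × 0.692/0.308 = 3.00 ≈ 3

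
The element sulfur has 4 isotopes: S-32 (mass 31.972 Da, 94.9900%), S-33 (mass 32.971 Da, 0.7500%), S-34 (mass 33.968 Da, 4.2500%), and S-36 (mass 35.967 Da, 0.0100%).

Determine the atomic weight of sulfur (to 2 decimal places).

Weight each isotope mass by its fractional abundance: 0.949900 × 31.972 + 0.007500 × 32.971 + 0.042500 × 33.968 + 0.000100 × 35.967
= 30.3702 + 0.2473 + 1.4436 + 0.0036 = 32.0647 Da

32.06 Da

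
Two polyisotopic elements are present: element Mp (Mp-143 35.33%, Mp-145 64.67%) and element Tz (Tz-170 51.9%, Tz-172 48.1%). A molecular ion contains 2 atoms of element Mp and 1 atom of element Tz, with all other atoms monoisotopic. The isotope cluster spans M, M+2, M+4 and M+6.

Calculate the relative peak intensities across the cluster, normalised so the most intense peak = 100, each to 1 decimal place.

14.8 : 68.0 : 100.0 : 46.0

Element Mp pattern (n=2): 0.12482089 : 0.45695822 : 0.41822089
Element Tz pattern (n=1): 0.5190 : 0.4810
Convolve the two distributions (both contribute in 2-u steps):
  M: 0.12482089×0.5190 = 0.064782
  M+2: 0.12482089×0.4810 + 0.45695822×0.5190 = 0.297200
  M+4: 0.45695822×0.4810 + 0.41822089×0.5190 = 0.436854
  M+6: 0.41822089×0.4810 = 0.201164
Scale to base peak (0.436854) = 100: 14.8 : 68.0 : 100.0 : 46.0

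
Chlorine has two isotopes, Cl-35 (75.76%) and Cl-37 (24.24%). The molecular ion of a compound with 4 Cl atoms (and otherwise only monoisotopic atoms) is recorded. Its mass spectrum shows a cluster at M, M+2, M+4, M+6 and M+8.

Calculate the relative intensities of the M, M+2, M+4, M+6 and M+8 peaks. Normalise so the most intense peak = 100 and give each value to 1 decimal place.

Expanding (0.7576 + 0.2424)^4:
P(M) = 0.7576^4 = 0.329428
P(M+2) = 4 × 0.7576^3 × 0.2424^1 = 0.421612
P(M+4) = 6 × 0.7576^2 × 0.2424^2 = 0.202347
P(M+6) = 4 × 0.7576^1 × 0.2424^3 = 0.043162
P(M+8) = 0.2424^4 = 0.003452
The M+2 peak is largest (0.421612); scaling to 100 gives 78.1 : 100.0 : 48.0 : 10.2 : 0.8.

78.1 : 100.0 : 48.0 : 10.2 : 0.8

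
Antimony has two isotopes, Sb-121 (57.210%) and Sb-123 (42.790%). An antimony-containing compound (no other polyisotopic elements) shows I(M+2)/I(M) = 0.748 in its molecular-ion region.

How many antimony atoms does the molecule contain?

With n Sb atoms, P(M+2)/P(M) = C(n,1)·p^(n−1)q / p^n = n·q/p = n · 0.42790/0.57210.
n = 0.748 × 0.57210/0.42790 = 1.00 ≈ 1

1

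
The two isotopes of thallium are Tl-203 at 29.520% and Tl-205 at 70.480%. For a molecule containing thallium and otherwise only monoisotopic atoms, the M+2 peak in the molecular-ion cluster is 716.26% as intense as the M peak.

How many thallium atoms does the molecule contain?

For n independent Tl atoms, I(M+2)/I(M) = n · (abundance Tl-205) / (abundance Tl-203) = n · 0.70480/0.29520.
n = 7.1626 × 0.29520/0.70480 = 3.00 ≈ 3

3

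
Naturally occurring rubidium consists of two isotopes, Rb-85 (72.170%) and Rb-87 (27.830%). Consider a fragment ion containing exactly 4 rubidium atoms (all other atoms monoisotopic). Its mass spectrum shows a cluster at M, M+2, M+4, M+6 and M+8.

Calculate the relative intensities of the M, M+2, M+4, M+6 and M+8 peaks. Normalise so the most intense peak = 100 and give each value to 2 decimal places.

Expanding (0.72170 + 0.27830)^4:
P(M) = 0.72170^4 = 0.271286
P(M+2) = 4 × 0.72170^3 × 0.27830^1 = 0.418450
P(M+4) = 6 × 0.72170^2 × 0.27830^2 = 0.242042
P(M+6) = 4 × 0.72170^1 × 0.27830^3 = 0.062224
P(M+8) = 0.27830^4 = 0.005999
The M+2 peak is largest (0.418450); scaling to 100 gives 64.83 : 100.00 : 57.84 : 14.87 : 1.43.

64.83 : 100.00 : 57.84 : 14.87 : 1.43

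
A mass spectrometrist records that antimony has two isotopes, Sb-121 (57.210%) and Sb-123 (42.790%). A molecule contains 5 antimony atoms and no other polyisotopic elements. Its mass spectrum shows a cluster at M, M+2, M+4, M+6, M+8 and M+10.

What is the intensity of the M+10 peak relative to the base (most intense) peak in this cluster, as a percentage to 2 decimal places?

Term probabilities: M 0.0613, M+2 0.2292, M+4 0.3428, M+6 0.2564, M+8 0.0959, M+10 0.0143. Base peak = M+4.
P(M+4) = C(5,2) × 0.57210^3 × 0.42790^2 = 10 × 0.18724742 × 0.18309841 = 0.342847 (base)
P(M+10) = C(5,5) × 0.57210^0 × 0.42790^5 = 1 × 1.0000 × 0.01434536 = 0.014345
Relative intensity = 0.014345 / 0.342847 × 100 = 4.18

4.18%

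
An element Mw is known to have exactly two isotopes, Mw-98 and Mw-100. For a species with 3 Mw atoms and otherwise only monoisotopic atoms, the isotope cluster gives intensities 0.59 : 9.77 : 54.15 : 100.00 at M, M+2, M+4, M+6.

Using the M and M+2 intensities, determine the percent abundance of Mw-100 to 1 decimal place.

Write p for the Mw-98 fraction. I(M+2)/I(M) = [C(3,1)·p^2·(1−p)] / p^3 = 3·(1−p)/p = 9.77/0.59 = 16.5593
(1−p)/p = 16.5593/3 = 5.5198  ⇒  p = 1/(1 + 5.5198) = 0.1534
Mw-98: 15.3%, Mw-100: 84.7%.

84.7%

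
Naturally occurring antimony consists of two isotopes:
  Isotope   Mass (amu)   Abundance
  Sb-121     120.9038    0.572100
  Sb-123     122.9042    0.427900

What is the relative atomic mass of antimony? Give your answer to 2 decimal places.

121.76 amu

Ar = Σ fᵢ·mᵢ = 0.572100 × 120.9038 + 0.427900 × 122.9042
= 69.16906 + 52.59071 = 121.75977 amu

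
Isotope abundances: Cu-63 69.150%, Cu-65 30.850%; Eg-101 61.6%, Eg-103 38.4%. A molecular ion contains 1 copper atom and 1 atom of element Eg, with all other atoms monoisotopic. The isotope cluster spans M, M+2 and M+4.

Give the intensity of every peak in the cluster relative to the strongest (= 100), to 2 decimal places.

Copper pattern (n=1): 0.6915 : 0.3085
Element Eg pattern (n=1): 0.6160 : 0.3840
Convolve the two distributions (both contribute in 2-u steps):
  M: 0.6915×0.6160 = 0.425964
  M+2: 0.6915×0.3840 + 0.3085×0.6160 = 0.455572
  M+4: 0.3085×0.3840 = 0.118464
Scale to base peak (0.455572) = 100: 93.50 : 100.00 : 26.00

93.50 : 100.00 : 26.00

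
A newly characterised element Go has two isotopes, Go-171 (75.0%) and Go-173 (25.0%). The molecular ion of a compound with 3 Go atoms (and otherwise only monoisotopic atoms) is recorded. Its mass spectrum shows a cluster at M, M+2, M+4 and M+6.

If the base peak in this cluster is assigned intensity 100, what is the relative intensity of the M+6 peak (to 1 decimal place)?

3.7

Binomial terms of (0.750 + 0.250)^3: M 0.4219, M+2 0.4219, M+4 0.1406, M+6 0.0156 → M is the base peak.
P(M) = C(3,0) × 0.750^3 × 0.250^0 = 1 × 0.421875 × 1.0000 = 0.421875 (base)
P(M+6) = C(3,3) × 0.750^0 × 0.250^3 = 1 × 1.0000 × 0.015625 = 0.015625
Relative intensity = 0.015625 / 0.421875 × 100 = 3.7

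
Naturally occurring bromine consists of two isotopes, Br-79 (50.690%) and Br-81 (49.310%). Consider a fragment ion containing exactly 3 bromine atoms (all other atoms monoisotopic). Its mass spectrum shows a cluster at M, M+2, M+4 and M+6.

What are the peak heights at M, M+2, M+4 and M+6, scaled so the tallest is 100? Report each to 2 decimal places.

Each Br atom is independently Br-79 (p = 0.50690) or Br-81 (q = 0.49310); the cluster is the binomial expansion (p + q)^3.
P(M) = 0.50690^3 = 0.130247
P(M+2) = 3 × 0.50690^2 × 0.49310^1 = 0.380103
P(M+4) = 3 × 0.50690^1 × 0.49310^2 = 0.369755
P(M+6) = 0.49310^3 = 0.119896
The M+2 peak is largest (0.380103); scaling to 100 gives 34.27 : 100.00 : 97.28 : 31.54.

34.27 : 100.00 : 97.28 : 31.54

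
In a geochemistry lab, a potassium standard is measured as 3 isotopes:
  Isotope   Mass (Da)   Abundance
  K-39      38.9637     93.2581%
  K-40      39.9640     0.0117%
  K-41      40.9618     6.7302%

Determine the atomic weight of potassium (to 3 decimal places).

39.098 Da

The abundance-weighted mean is 0.932581 × 38.9637 + 0.000117 × 39.9640 + 0.067302 × 40.9618
= 36.33681 + 0.00468 + 2.75681 = 39.09830 Da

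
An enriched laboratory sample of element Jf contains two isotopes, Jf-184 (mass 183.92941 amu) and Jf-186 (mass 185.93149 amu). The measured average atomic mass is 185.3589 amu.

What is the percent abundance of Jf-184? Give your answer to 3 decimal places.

28.600%

With x = fraction of Jf-184 (so Jf-186 is 1 − x):
183.92941·x + 185.93149·(1 − x) = 185.3589
(183.92941 − 185.93149)·x = 185.3589 − 185.93149
x = -0.57259 / -2.00208 = 0.28600 → 28.600% Jf-184, 71.400% Jf-186.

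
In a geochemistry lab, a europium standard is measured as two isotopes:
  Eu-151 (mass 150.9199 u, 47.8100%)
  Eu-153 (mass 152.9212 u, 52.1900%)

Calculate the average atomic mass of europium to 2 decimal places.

151.96 u

The abundance-weighted mean is 0.478100 × 150.9199 + 0.521900 × 152.9212
= 72.15480 + 79.80957 = 151.96437 u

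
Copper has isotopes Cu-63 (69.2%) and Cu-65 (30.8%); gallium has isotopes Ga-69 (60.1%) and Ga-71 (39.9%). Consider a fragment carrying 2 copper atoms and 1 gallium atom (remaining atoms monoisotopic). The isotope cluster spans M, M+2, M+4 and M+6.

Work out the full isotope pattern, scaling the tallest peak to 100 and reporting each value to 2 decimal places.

Copper pattern (n=2): 0.478864 : 0.426272 : 0.094864
Gallium pattern (n=1): 0.6010 : 0.3990
Convolve the two distributions (both contribute in 2-u steps):
  M: 0.478864×0.6010 = 0.287797
  M+2: 0.478864×0.3990 + 0.426272×0.6010 = 0.447256
  M+4: 0.426272×0.3990 + 0.094864×0.6010 = 0.227096
  M+6: 0.094864×0.3990 = 0.037851
Scale to base peak (0.447256) = 100: 64.35 : 100.00 : 50.78 : 8.46

64.35 : 100.00 : 50.78 : 8.46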